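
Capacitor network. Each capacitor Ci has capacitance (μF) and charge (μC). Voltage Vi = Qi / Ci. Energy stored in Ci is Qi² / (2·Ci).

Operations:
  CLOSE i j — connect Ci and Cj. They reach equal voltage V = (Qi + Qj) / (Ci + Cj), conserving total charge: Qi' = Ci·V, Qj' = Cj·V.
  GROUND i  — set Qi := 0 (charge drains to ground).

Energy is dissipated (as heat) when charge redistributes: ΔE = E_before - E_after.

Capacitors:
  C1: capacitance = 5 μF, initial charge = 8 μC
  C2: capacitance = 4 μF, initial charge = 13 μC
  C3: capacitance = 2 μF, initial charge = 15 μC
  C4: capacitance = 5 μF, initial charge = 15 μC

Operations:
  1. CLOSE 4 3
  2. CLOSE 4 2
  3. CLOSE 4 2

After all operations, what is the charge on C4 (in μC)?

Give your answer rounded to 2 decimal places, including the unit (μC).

Answer: 19.13 μC

Derivation:
Initial: C1(5μF, Q=8μC, V=1.60V), C2(4μF, Q=13μC, V=3.25V), C3(2μF, Q=15μC, V=7.50V), C4(5μF, Q=15μC, V=3.00V)
Op 1: CLOSE 4-3: Q_total=30.00, C_total=7.00, V=4.29; Q4=21.43, Q3=8.57; dissipated=14.464
Op 2: CLOSE 4-2: Q_total=34.43, C_total=9.00, V=3.83; Q4=19.13, Q2=15.30; dissipated=1.192
Op 3: CLOSE 4-2: Q_total=34.43, C_total=9.00, V=3.83; Q4=19.13, Q2=15.30; dissipated=0.000
Final charges: Q1=8.00, Q2=15.30, Q3=8.57, Q4=19.13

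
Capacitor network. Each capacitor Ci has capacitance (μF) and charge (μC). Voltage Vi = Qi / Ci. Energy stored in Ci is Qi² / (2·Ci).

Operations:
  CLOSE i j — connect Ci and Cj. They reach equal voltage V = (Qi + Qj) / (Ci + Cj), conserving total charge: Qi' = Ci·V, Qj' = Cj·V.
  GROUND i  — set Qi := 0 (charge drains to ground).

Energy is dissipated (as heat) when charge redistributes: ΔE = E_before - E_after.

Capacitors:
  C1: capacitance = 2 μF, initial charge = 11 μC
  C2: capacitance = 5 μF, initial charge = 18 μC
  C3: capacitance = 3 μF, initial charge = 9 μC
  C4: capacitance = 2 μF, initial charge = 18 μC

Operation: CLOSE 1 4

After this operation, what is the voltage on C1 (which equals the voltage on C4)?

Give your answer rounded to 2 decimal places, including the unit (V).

Answer: 7.25 V

Derivation:
Initial: C1(2μF, Q=11μC, V=5.50V), C2(5μF, Q=18μC, V=3.60V), C3(3μF, Q=9μC, V=3.00V), C4(2μF, Q=18μC, V=9.00V)
Op 1: CLOSE 1-4: Q_total=29.00, C_total=4.00, V=7.25; Q1=14.50, Q4=14.50; dissipated=6.125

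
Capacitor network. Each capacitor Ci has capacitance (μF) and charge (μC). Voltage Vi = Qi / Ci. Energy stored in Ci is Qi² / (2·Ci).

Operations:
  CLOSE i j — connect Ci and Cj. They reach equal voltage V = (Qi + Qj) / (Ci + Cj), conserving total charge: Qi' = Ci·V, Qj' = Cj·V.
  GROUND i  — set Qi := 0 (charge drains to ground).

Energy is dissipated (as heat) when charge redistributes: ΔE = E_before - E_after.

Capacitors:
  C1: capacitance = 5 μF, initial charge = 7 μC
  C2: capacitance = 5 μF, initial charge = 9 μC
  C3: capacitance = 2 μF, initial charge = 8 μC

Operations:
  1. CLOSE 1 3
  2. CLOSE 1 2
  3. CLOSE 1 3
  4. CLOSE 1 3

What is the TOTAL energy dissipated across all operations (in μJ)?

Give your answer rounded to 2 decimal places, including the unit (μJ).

Initial: C1(5μF, Q=7μC, V=1.40V), C2(5μF, Q=9μC, V=1.80V), C3(2μF, Q=8μC, V=4.00V)
Op 1: CLOSE 1-3: Q_total=15.00, C_total=7.00, V=2.14; Q1=10.71, Q3=4.29; dissipated=4.829
Op 2: CLOSE 1-2: Q_total=19.71, C_total=10.00, V=1.97; Q1=9.86, Q2=9.86; dissipated=0.147
Op 3: CLOSE 1-3: Q_total=14.14, C_total=7.00, V=2.02; Q1=10.10, Q3=4.04; dissipated=0.021
Op 4: CLOSE 1-3: Q_total=14.14, C_total=7.00, V=2.02; Q1=10.10, Q3=4.04; dissipated=0.000
Total dissipated: 4.997 μJ

Answer: 5.00 μJ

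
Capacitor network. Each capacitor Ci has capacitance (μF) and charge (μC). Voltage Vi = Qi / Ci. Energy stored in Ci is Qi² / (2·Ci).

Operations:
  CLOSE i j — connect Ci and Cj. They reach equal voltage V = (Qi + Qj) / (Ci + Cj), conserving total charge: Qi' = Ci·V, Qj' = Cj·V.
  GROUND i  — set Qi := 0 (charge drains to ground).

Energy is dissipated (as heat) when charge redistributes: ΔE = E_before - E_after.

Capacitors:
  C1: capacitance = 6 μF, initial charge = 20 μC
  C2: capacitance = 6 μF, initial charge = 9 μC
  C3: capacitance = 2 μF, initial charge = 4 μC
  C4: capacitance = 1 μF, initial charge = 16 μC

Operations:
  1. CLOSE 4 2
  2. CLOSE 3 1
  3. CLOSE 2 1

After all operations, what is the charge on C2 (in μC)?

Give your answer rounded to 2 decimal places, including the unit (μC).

Initial: C1(6μF, Q=20μC, V=3.33V), C2(6μF, Q=9μC, V=1.50V), C3(2μF, Q=4μC, V=2.00V), C4(1μF, Q=16μC, V=16.00V)
Op 1: CLOSE 4-2: Q_total=25.00, C_total=7.00, V=3.57; Q4=3.57, Q2=21.43; dissipated=90.107
Op 2: CLOSE 3-1: Q_total=24.00, C_total=8.00, V=3.00; Q3=6.00, Q1=18.00; dissipated=1.333
Op 3: CLOSE 2-1: Q_total=39.43, C_total=12.00, V=3.29; Q2=19.71, Q1=19.71; dissipated=0.490
Final charges: Q1=19.71, Q2=19.71, Q3=6.00, Q4=3.57

Answer: 19.71 μC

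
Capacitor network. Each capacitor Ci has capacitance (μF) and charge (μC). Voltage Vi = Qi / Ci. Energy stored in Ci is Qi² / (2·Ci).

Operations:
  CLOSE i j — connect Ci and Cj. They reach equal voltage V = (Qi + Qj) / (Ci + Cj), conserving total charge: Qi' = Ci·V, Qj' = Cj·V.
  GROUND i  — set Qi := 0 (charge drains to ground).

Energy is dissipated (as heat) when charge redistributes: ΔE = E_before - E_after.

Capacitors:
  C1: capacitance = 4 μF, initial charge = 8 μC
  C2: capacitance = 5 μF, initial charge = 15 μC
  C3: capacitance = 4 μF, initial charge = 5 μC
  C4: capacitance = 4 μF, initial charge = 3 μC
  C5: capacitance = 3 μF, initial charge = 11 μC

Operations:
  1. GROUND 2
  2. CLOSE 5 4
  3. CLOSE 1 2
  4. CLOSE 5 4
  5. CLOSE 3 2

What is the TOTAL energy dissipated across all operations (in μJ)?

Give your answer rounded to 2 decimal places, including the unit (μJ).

Answer: 34.38 μJ

Derivation:
Initial: C1(4μF, Q=8μC, V=2.00V), C2(5μF, Q=15μC, V=3.00V), C3(4μF, Q=5μC, V=1.25V), C4(4μF, Q=3μC, V=0.75V), C5(3μF, Q=11μC, V=3.67V)
Op 1: GROUND 2: Q2=0; energy lost=22.500
Op 2: CLOSE 5-4: Q_total=14.00, C_total=7.00, V=2.00; Q5=6.00, Q4=8.00; dissipated=7.292
Op 3: CLOSE 1-2: Q_total=8.00, C_total=9.00, V=0.89; Q1=3.56, Q2=4.44; dissipated=4.444
Op 4: CLOSE 5-4: Q_total=14.00, C_total=7.00, V=2.00; Q5=6.00, Q4=8.00; dissipated=0.000
Op 5: CLOSE 3-2: Q_total=9.44, C_total=9.00, V=1.05; Q3=4.20, Q2=5.25; dissipated=0.145
Total dissipated: 34.381 μJ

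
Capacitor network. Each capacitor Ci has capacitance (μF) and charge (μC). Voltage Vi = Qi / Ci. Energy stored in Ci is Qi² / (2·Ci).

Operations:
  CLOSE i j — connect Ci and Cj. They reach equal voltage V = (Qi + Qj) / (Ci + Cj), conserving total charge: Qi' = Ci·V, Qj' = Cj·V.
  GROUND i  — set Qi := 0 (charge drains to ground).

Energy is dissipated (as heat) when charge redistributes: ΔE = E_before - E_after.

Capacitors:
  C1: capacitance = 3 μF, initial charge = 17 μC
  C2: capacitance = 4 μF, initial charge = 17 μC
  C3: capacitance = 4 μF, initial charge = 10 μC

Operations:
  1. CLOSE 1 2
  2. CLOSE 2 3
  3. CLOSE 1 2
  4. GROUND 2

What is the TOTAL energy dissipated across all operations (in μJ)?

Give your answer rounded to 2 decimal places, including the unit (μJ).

Answer: 43.47 μJ

Derivation:
Initial: C1(3μF, Q=17μC, V=5.67V), C2(4μF, Q=17μC, V=4.25V), C3(4μF, Q=10μC, V=2.50V)
Op 1: CLOSE 1-2: Q_total=34.00, C_total=7.00, V=4.86; Q1=14.57, Q2=19.43; dissipated=1.720
Op 2: CLOSE 2-3: Q_total=29.43, C_total=8.00, V=3.68; Q2=14.71, Q3=14.71; dissipated=5.556
Op 3: CLOSE 1-2: Q_total=29.29, C_total=7.00, V=4.18; Q1=12.55, Q2=16.73; dissipated=1.191
Op 4: GROUND 2: Q2=0; energy lost=35.006
Total dissipated: 43.473 μJ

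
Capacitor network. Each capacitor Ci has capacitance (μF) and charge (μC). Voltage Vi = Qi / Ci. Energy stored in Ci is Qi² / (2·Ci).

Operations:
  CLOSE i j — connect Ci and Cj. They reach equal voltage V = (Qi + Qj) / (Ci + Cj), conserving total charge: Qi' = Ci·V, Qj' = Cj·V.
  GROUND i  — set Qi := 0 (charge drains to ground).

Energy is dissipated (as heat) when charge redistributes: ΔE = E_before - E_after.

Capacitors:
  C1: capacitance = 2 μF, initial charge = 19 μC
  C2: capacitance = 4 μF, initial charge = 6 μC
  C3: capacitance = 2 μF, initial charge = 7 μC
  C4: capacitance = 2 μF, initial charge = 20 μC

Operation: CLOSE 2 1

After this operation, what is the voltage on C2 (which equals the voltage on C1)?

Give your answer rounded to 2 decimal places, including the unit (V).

Answer: 4.17 V

Derivation:
Initial: C1(2μF, Q=19μC, V=9.50V), C2(4μF, Q=6μC, V=1.50V), C3(2μF, Q=7μC, V=3.50V), C4(2μF, Q=20μC, V=10.00V)
Op 1: CLOSE 2-1: Q_total=25.00, C_total=6.00, V=4.17; Q2=16.67, Q1=8.33; dissipated=42.667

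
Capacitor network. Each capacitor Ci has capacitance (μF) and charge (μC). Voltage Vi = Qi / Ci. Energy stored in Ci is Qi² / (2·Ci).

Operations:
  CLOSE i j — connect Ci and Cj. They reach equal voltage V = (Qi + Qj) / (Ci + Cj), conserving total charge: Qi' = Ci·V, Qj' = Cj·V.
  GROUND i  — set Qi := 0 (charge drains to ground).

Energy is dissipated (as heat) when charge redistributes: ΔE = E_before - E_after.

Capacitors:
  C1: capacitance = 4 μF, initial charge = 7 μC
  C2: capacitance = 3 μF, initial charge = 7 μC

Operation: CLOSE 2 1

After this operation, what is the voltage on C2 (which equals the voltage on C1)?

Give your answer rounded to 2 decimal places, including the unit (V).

Initial: C1(4μF, Q=7μC, V=1.75V), C2(3μF, Q=7μC, V=2.33V)
Op 1: CLOSE 2-1: Q_total=14.00, C_total=7.00, V=2.00; Q2=6.00, Q1=8.00; dissipated=0.292

Answer: 2.00 V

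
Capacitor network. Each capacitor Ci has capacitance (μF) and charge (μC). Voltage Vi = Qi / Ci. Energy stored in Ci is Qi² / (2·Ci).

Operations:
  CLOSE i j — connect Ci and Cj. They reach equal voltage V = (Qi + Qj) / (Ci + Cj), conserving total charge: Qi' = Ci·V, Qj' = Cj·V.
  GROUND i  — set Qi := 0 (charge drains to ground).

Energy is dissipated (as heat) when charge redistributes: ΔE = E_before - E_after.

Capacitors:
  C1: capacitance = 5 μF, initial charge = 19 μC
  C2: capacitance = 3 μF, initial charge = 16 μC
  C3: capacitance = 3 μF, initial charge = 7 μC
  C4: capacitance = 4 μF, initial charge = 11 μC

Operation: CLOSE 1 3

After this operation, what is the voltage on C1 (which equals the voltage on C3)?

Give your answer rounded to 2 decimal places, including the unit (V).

Answer: 3.25 V

Derivation:
Initial: C1(5μF, Q=19μC, V=3.80V), C2(3μF, Q=16μC, V=5.33V), C3(3μF, Q=7μC, V=2.33V), C4(4μF, Q=11μC, V=2.75V)
Op 1: CLOSE 1-3: Q_total=26.00, C_total=8.00, V=3.25; Q1=16.25, Q3=9.75; dissipated=2.017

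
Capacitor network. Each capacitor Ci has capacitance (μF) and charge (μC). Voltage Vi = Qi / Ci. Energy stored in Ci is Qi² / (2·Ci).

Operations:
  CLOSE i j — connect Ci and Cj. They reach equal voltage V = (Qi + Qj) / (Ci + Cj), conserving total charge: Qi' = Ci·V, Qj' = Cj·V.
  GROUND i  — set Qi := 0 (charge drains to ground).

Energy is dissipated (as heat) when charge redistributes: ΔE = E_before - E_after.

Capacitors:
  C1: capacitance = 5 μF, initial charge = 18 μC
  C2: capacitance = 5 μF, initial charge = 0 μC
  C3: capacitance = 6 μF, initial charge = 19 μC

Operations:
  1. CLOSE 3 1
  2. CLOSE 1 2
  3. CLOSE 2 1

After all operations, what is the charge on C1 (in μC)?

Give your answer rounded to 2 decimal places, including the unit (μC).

Answer: 8.41 μC

Derivation:
Initial: C1(5μF, Q=18μC, V=3.60V), C2(5μF, Q=0μC, V=0.00V), C3(6μF, Q=19μC, V=3.17V)
Op 1: CLOSE 3-1: Q_total=37.00, C_total=11.00, V=3.36; Q3=20.18, Q1=16.82; dissipated=0.256
Op 2: CLOSE 1-2: Q_total=16.82, C_total=10.00, V=1.68; Q1=8.41, Q2=8.41; dissipated=14.143
Op 3: CLOSE 2-1: Q_total=16.82, C_total=10.00, V=1.68; Q2=8.41, Q1=8.41; dissipated=0.000
Final charges: Q1=8.41, Q2=8.41, Q3=20.18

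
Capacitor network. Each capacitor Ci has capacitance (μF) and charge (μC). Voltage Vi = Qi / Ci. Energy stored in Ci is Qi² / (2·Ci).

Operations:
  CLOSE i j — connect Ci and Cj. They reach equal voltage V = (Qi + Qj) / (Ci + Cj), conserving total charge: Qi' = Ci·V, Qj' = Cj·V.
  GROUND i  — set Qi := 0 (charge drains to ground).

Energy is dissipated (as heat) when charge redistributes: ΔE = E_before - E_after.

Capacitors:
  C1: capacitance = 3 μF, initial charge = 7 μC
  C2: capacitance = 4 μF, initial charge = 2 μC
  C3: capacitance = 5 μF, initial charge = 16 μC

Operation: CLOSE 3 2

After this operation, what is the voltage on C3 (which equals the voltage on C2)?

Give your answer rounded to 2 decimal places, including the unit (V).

Answer: 2.00 V

Derivation:
Initial: C1(3μF, Q=7μC, V=2.33V), C2(4μF, Q=2μC, V=0.50V), C3(5μF, Q=16μC, V=3.20V)
Op 1: CLOSE 3-2: Q_total=18.00, C_total=9.00, V=2.00; Q3=10.00, Q2=8.00; dissipated=8.100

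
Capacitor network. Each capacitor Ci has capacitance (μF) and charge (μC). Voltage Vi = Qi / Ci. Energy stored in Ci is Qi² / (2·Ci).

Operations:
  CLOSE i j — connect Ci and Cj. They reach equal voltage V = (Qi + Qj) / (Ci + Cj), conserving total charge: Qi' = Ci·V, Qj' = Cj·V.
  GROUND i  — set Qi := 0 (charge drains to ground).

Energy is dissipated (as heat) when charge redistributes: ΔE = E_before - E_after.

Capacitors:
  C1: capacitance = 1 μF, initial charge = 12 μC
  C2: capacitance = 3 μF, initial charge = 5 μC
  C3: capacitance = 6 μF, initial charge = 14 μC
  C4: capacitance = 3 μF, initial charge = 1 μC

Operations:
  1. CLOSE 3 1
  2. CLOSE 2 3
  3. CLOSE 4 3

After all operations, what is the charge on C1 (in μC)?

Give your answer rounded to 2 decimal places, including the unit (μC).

Answer: 3.71 μC

Derivation:
Initial: C1(1μF, Q=12μC, V=12.00V), C2(3μF, Q=5μC, V=1.67V), C3(6μF, Q=14μC, V=2.33V), C4(3μF, Q=1μC, V=0.33V)
Op 1: CLOSE 3-1: Q_total=26.00, C_total=7.00, V=3.71; Q3=22.29, Q1=3.71; dissipated=40.048
Op 2: CLOSE 2-3: Q_total=27.29, C_total=9.00, V=3.03; Q2=9.10, Q3=18.19; dissipated=4.193
Op 3: CLOSE 4-3: Q_total=19.19, C_total=9.00, V=2.13; Q4=6.40, Q3=12.79; dissipated=7.281
Final charges: Q1=3.71, Q2=9.10, Q3=12.79, Q4=6.40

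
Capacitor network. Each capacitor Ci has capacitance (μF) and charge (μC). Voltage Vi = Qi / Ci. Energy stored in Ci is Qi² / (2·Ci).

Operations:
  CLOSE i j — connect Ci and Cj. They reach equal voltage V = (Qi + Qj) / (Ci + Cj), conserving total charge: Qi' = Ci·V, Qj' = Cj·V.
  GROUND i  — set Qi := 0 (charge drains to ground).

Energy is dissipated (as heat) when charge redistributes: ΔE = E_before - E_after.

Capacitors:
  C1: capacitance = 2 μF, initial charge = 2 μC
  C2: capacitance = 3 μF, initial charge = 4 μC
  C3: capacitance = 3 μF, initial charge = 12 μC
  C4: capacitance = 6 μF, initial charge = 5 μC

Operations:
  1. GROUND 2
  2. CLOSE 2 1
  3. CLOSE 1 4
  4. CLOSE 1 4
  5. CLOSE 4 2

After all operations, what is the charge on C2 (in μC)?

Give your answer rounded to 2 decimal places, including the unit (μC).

Initial: C1(2μF, Q=2μC, V=1.00V), C2(3μF, Q=4μC, V=1.33V), C3(3μF, Q=12μC, V=4.00V), C4(6μF, Q=5μC, V=0.83V)
Op 1: GROUND 2: Q2=0; energy lost=2.667
Op 2: CLOSE 2-1: Q_total=2.00, C_total=5.00, V=0.40; Q2=1.20, Q1=0.80; dissipated=0.600
Op 3: CLOSE 1-4: Q_total=5.80, C_total=8.00, V=0.72; Q1=1.45, Q4=4.35; dissipated=0.141
Op 4: CLOSE 1-4: Q_total=5.80, C_total=8.00, V=0.72; Q1=1.45, Q4=4.35; dissipated=0.000
Op 5: CLOSE 4-2: Q_total=5.55, C_total=9.00, V=0.62; Q4=3.70, Q2=1.85; dissipated=0.106
Final charges: Q1=1.45, Q2=1.85, Q3=12.00, Q4=3.70

Answer: 1.85 μC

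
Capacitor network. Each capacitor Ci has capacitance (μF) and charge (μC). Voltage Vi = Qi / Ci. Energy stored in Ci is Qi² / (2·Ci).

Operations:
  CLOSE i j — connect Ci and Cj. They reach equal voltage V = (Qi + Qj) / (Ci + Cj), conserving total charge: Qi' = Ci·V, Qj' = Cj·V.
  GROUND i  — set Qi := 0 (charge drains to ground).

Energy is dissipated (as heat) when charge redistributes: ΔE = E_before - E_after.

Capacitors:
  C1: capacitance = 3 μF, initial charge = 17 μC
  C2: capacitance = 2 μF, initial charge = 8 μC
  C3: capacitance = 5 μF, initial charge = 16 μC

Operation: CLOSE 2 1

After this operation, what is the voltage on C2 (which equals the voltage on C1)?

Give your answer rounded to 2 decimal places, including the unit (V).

Answer: 5.00 V

Derivation:
Initial: C1(3μF, Q=17μC, V=5.67V), C2(2μF, Q=8μC, V=4.00V), C3(5μF, Q=16μC, V=3.20V)
Op 1: CLOSE 2-1: Q_total=25.00, C_total=5.00, V=5.00; Q2=10.00, Q1=15.00; dissipated=1.667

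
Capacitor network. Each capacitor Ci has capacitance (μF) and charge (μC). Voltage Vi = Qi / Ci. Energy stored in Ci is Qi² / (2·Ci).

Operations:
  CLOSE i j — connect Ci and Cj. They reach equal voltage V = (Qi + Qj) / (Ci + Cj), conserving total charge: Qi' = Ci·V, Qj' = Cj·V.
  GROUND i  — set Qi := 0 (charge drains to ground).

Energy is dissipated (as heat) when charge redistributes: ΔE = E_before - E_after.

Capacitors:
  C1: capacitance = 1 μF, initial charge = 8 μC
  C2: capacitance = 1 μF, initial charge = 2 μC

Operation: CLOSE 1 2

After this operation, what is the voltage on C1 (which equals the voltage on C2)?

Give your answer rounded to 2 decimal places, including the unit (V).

Answer: 5.00 V

Derivation:
Initial: C1(1μF, Q=8μC, V=8.00V), C2(1μF, Q=2μC, V=2.00V)
Op 1: CLOSE 1-2: Q_total=10.00, C_total=2.00, V=5.00; Q1=5.00, Q2=5.00; dissipated=9.000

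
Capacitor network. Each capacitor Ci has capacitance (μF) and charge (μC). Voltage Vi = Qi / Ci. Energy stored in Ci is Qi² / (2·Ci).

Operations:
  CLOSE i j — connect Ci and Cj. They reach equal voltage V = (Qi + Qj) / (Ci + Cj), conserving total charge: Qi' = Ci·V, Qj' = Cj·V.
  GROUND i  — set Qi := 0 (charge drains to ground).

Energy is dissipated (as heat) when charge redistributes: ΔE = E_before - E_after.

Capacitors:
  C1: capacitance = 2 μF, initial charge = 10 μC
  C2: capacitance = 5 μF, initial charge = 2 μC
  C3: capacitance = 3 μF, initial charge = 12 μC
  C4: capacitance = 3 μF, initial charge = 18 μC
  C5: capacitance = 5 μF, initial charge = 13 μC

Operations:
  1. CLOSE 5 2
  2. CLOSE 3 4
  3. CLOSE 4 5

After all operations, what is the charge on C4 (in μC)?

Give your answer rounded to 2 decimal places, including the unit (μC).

Answer: 8.44 μC

Derivation:
Initial: C1(2μF, Q=10μC, V=5.00V), C2(5μF, Q=2μC, V=0.40V), C3(3μF, Q=12μC, V=4.00V), C4(3μF, Q=18μC, V=6.00V), C5(5μF, Q=13μC, V=2.60V)
Op 1: CLOSE 5-2: Q_total=15.00, C_total=10.00, V=1.50; Q5=7.50, Q2=7.50; dissipated=6.050
Op 2: CLOSE 3-4: Q_total=30.00, C_total=6.00, V=5.00; Q3=15.00, Q4=15.00; dissipated=3.000
Op 3: CLOSE 4-5: Q_total=22.50, C_total=8.00, V=2.81; Q4=8.44, Q5=14.06; dissipated=11.484
Final charges: Q1=10.00, Q2=7.50, Q3=15.00, Q4=8.44, Q5=14.06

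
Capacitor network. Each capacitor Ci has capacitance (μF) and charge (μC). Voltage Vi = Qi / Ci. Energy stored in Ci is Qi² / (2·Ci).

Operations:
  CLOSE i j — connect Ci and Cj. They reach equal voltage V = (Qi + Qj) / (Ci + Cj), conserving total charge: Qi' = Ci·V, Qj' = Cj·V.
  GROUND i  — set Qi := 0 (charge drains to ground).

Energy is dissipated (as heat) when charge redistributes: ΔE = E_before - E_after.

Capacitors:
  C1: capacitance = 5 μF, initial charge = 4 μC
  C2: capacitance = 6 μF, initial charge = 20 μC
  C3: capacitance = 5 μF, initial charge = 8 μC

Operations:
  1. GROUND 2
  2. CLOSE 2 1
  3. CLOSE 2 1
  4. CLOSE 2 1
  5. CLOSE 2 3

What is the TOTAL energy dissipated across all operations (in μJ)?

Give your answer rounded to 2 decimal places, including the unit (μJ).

Initial: C1(5μF, Q=4μC, V=0.80V), C2(6μF, Q=20μC, V=3.33V), C3(5μF, Q=8μC, V=1.60V)
Op 1: GROUND 2: Q2=0; energy lost=33.333
Op 2: CLOSE 2-1: Q_total=4.00, C_total=11.00, V=0.36; Q2=2.18, Q1=1.82; dissipated=0.873
Op 3: CLOSE 2-1: Q_total=4.00, C_total=11.00, V=0.36; Q2=2.18, Q1=1.82; dissipated=0.000
Op 4: CLOSE 2-1: Q_total=4.00, C_total=11.00, V=0.36; Q2=2.18, Q1=1.82; dissipated=0.000
Op 5: CLOSE 2-3: Q_total=10.18, C_total=11.00, V=0.93; Q2=5.55, Q3=4.63; dissipated=2.084
Total dissipated: 36.291 μJ

Answer: 36.29 μJ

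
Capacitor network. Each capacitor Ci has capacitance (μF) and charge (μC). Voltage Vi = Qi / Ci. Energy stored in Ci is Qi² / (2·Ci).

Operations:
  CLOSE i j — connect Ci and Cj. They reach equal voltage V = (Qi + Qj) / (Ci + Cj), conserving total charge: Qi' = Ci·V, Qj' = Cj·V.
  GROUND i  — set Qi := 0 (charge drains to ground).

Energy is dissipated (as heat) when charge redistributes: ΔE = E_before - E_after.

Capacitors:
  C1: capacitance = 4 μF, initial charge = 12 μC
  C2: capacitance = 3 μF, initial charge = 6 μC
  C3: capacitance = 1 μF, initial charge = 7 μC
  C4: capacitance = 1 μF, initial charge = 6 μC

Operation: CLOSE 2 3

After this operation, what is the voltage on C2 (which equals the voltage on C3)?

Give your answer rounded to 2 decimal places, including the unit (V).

Initial: C1(4μF, Q=12μC, V=3.00V), C2(3μF, Q=6μC, V=2.00V), C3(1μF, Q=7μC, V=7.00V), C4(1μF, Q=6μC, V=6.00V)
Op 1: CLOSE 2-3: Q_total=13.00, C_total=4.00, V=3.25; Q2=9.75, Q3=3.25; dissipated=9.375

Answer: 3.25 V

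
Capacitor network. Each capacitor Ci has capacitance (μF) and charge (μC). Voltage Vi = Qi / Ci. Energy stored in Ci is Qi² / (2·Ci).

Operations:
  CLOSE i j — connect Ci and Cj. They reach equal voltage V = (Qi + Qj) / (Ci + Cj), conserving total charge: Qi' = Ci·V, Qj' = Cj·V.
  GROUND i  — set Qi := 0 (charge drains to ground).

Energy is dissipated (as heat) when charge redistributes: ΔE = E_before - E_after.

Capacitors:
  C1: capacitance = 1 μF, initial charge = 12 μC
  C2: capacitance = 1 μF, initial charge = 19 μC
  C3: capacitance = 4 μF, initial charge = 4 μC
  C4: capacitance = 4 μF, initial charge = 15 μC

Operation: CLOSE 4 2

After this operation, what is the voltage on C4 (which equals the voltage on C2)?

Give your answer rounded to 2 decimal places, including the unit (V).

Initial: C1(1μF, Q=12μC, V=12.00V), C2(1μF, Q=19μC, V=19.00V), C3(4μF, Q=4μC, V=1.00V), C4(4μF, Q=15μC, V=3.75V)
Op 1: CLOSE 4-2: Q_total=34.00, C_total=5.00, V=6.80; Q4=27.20, Q2=6.80; dissipated=93.025

Answer: 6.80 V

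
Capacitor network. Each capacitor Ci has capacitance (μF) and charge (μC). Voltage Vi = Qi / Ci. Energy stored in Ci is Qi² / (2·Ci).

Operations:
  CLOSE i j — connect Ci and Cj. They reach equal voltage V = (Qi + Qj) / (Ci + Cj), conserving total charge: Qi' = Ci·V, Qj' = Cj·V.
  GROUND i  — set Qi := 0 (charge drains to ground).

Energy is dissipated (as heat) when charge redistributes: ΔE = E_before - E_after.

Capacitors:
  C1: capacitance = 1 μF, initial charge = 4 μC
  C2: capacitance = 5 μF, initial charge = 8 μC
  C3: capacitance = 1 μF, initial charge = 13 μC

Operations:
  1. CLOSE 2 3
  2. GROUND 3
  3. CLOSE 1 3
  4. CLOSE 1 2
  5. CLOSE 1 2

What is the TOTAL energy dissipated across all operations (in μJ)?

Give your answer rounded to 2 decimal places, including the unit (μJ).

Answer: 65.21 μJ

Derivation:
Initial: C1(1μF, Q=4μC, V=4.00V), C2(5μF, Q=8μC, V=1.60V), C3(1μF, Q=13μC, V=13.00V)
Op 1: CLOSE 2-3: Q_total=21.00, C_total=6.00, V=3.50; Q2=17.50, Q3=3.50; dissipated=54.150
Op 2: GROUND 3: Q3=0; energy lost=6.125
Op 3: CLOSE 1-3: Q_total=4.00, C_total=2.00, V=2.00; Q1=2.00, Q3=2.00; dissipated=4.000
Op 4: CLOSE 1-2: Q_total=19.50, C_total=6.00, V=3.25; Q1=3.25, Q2=16.25; dissipated=0.938
Op 5: CLOSE 1-2: Q_total=19.50, C_total=6.00, V=3.25; Q1=3.25, Q2=16.25; dissipated=0.000
Total dissipated: 65.213 μJ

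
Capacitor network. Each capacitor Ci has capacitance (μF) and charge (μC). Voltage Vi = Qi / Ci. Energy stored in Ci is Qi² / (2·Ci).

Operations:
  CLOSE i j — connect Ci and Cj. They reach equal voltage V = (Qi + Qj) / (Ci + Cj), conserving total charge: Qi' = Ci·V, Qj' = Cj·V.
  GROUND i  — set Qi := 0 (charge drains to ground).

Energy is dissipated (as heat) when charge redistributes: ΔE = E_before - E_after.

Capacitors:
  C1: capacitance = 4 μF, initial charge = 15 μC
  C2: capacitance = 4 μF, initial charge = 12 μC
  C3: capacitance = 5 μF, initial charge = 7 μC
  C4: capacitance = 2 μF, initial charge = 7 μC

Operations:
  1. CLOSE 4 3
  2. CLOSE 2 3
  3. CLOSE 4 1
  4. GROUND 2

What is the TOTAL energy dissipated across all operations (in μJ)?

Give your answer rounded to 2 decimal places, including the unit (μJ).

Initial: C1(4μF, Q=15μC, V=3.75V), C2(4μF, Q=12μC, V=3.00V), C3(5μF, Q=7μC, V=1.40V), C4(2μF, Q=7μC, V=3.50V)
Op 1: CLOSE 4-3: Q_total=14.00, C_total=7.00, V=2.00; Q4=4.00, Q3=10.00; dissipated=3.150
Op 2: CLOSE 2-3: Q_total=22.00, C_total=9.00, V=2.44; Q2=9.78, Q3=12.22; dissipated=1.111
Op 3: CLOSE 4-1: Q_total=19.00, C_total=6.00, V=3.17; Q4=6.33, Q1=12.67; dissipated=2.042
Op 4: GROUND 2: Q2=0; energy lost=11.951
Total dissipated: 18.253 μJ

Answer: 18.25 μJ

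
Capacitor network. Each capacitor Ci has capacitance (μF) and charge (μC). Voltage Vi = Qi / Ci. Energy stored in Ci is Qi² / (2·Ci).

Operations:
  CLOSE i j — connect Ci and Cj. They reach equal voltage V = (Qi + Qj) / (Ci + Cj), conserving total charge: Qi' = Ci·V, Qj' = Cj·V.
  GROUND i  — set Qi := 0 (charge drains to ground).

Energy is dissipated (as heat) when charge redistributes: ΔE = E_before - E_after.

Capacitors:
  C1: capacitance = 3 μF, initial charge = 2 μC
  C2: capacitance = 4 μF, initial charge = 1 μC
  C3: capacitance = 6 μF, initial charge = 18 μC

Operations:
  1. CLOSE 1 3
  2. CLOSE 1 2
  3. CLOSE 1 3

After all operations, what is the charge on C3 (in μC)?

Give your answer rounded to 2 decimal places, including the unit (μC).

Answer: 11.08 μC

Derivation:
Initial: C1(3μF, Q=2μC, V=0.67V), C2(4μF, Q=1μC, V=0.25V), C3(6μF, Q=18μC, V=3.00V)
Op 1: CLOSE 1-3: Q_total=20.00, C_total=9.00, V=2.22; Q1=6.67, Q3=13.33; dissipated=5.444
Op 2: CLOSE 1-2: Q_total=7.67, C_total=7.00, V=1.10; Q1=3.29, Q2=4.38; dissipated=3.334
Op 3: CLOSE 1-3: Q_total=16.62, C_total=9.00, V=1.85; Q1=5.54, Q3=11.08; dissipated=1.270
Final charges: Q1=5.54, Q2=4.38, Q3=11.08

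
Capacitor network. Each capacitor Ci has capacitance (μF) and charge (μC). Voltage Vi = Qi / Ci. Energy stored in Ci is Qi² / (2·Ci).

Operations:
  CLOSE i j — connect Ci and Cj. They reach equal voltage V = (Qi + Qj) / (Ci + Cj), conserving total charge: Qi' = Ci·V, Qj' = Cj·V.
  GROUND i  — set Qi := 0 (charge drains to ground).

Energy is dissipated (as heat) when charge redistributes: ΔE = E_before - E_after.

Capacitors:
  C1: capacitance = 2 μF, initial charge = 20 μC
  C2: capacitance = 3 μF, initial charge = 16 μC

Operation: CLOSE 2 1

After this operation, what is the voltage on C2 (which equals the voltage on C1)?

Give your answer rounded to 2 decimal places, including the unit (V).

Initial: C1(2μF, Q=20μC, V=10.00V), C2(3μF, Q=16μC, V=5.33V)
Op 1: CLOSE 2-1: Q_total=36.00, C_total=5.00, V=7.20; Q2=21.60, Q1=14.40; dissipated=13.067

Answer: 7.20 V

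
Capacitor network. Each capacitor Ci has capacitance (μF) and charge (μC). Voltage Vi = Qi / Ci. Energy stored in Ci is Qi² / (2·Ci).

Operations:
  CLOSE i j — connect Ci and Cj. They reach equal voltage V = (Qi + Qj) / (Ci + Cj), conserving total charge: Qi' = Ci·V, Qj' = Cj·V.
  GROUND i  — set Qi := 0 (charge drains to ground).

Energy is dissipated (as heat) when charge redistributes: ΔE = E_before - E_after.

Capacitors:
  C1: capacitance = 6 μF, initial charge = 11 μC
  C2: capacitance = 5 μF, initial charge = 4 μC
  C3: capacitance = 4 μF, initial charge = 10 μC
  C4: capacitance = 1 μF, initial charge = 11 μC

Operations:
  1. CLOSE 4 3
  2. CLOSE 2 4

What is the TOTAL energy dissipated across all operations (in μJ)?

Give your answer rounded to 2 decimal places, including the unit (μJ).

Initial: C1(6μF, Q=11μC, V=1.83V), C2(5μF, Q=4μC, V=0.80V), C3(4μF, Q=10μC, V=2.50V), C4(1μF, Q=11μC, V=11.00V)
Op 1: CLOSE 4-3: Q_total=21.00, C_total=5.00, V=4.20; Q4=4.20, Q3=16.80; dissipated=28.900
Op 2: CLOSE 2-4: Q_total=8.20, C_total=6.00, V=1.37; Q2=6.83, Q4=1.37; dissipated=4.817
Total dissipated: 33.717 μJ

Answer: 33.72 μJ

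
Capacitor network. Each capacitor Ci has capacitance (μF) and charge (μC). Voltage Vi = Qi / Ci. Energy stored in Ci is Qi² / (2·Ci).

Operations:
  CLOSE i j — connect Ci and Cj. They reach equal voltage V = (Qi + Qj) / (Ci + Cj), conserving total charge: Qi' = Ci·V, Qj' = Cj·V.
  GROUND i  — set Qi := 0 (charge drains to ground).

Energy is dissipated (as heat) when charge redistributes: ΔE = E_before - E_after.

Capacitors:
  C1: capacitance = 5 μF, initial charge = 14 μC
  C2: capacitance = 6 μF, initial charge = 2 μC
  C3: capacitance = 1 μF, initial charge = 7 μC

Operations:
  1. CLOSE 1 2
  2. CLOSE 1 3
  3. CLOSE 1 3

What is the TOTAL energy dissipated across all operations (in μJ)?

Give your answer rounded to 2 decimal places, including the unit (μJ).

Answer: 21.11 μJ

Derivation:
Initial: C1(5μF, Q=14μC, V=2.80V), C2(6μF, Q=2μC, V=0.33V), C3(1μF, Q=7μC, V=7.00V)
Op 1: CLOSE 1-2: Q_total=16.00, C_total=11.00, V=1.45; Q1=7.27, Q2=8.73; dissipated=8.297
Op 2: CLOSE 1-3: Q_total=14.27, C_total=6.00, V=2.38; Q1=11.89, Q3=2.38; dissipated=12.813
Op 3: CLOSE 1-3: Q_total=14.27, C_total=6.00, V=2.38; Q1=11.89, Q3=2.38; dissipated=0.000
Total dissipated: 21.110 μJ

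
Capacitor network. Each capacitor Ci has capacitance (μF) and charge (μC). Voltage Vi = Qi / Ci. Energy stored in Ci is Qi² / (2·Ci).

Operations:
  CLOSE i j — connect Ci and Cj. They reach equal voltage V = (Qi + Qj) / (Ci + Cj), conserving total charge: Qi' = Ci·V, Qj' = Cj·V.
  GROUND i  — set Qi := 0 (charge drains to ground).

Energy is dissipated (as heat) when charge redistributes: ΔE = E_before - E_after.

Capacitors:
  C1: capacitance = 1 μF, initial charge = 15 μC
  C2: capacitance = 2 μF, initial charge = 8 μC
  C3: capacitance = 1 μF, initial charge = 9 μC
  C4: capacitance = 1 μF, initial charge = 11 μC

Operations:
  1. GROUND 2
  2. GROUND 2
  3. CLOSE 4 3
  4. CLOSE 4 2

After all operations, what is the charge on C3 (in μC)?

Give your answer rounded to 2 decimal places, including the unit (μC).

Answer: 10.00 μC

Derivation:
Initial: C1(1μF, Q=15μC, V=15.00V), C2(2μF, Q=8μC, V=4.00V), C3(1μF, Q=9μC, V=9.00V), C4(1μF, Q=11μC, V=11.00V)
Op 1: GROUND 2: Q2=0; energy lost=16.000
Op 2: GROUND 2: Q2=0; energy lost=0.000
Op 3: CLOSE 4-3: Q_total=20.00, C_total=2.00, V=10.00; Q4=10.00, Q3=10.00; dissipated=1.000
Op 4: CLOSE 4-2: Q_total=10.00, C_total=3.00, V=3.33; Q4=3.33, Q2=6.67; dissipated=33.333
Final charges: Q1=15.00, Q2=6.67, Q3=10.00, Q4=3.33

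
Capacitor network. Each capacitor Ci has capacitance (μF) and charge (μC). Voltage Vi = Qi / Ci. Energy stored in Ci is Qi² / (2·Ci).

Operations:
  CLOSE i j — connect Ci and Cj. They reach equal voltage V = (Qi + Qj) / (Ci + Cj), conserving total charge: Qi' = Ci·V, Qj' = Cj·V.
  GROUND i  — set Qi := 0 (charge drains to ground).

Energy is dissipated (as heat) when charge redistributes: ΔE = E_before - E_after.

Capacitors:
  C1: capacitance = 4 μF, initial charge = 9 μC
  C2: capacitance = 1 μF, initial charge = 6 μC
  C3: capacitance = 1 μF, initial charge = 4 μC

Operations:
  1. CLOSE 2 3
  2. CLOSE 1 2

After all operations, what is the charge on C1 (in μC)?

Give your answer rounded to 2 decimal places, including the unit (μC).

Initial: C1(4μF, Q=9μC, V=2.25V), C2(1μF, Q=6μC, V=6.00V), C3(1μF, Q=4μC, V=4.00V)
Op 1: CLOSE 2-3: Q_total=10.00, C_total=2.00, V=5.00; Q2=5.00, Q3=5.00; dissipated=1.000
Op 2: CLOSE 1-2: Q_total=14.00, C_total=5.00, V=2.80; Q1=11.20, Q2=2.80; dissipated=3.025
Final charges: Q1=11.20, Q2=2.80, Q3=5.00

Answer: 11.20 μC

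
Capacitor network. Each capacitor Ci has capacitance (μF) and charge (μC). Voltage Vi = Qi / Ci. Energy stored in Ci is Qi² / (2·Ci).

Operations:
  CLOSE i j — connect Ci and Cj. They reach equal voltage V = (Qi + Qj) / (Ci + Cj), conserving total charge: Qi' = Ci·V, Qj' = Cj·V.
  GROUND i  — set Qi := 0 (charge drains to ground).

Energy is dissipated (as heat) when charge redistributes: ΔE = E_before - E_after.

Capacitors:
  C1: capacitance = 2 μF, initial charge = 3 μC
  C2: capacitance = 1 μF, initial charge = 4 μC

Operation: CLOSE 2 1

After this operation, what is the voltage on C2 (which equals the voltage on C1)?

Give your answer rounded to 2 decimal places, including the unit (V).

Initial: C1(2μF, Q=3μC, V=1.50V), C2(1μF, Q=4μC, V=4.00V)
Op 1: CLOSE 2-1: Q_total=7.00, C_total=3.00, V=2.33; Q2=2.33, Q1=4.67; dissipated=2.083

Answer: 2.33 V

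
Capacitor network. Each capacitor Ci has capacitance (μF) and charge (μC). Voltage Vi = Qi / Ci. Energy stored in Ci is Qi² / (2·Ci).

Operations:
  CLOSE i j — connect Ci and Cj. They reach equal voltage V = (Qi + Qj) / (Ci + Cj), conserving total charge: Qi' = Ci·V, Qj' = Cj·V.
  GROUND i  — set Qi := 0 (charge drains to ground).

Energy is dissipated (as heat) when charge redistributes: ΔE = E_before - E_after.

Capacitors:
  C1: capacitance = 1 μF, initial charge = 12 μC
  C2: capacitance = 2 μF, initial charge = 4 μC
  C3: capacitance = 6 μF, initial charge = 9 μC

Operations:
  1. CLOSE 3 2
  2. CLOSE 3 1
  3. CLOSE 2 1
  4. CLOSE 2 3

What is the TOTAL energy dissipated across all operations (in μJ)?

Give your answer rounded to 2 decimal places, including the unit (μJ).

Answer: 47.78 μJ

Derivation:
Initial: C1(1μF, Q=12μC, V=12.00V), C2(2μF, Q=4μC, V=2.00V), C3(6μF, Q=9μC, V=1.50V)
Op 1: CLOSE 3-2: Q_total=13.00, C_total=8.00, V=1.62; Q3=9.75, Q2=3.25; dissipated=0.188
Op 2: CLOSE 3-1: Q_total=21.75, C_total=7.00, V=3.11; Q3=18.64, Q1=3.11; dissipated=46.132
Op 3: CLOSE 2-1: Q_total=6.36, C_total=3.00, V=2.12; Q2=4.24, Q1=2.12; dissipated=0.732
Op 4: CLOSE 2-3: Q_total=22.88, C_total=8.00, V=2.86; Q2=5.72, Q3=17.16; dissipated=0.732
Total dissipated: 47.784 μJ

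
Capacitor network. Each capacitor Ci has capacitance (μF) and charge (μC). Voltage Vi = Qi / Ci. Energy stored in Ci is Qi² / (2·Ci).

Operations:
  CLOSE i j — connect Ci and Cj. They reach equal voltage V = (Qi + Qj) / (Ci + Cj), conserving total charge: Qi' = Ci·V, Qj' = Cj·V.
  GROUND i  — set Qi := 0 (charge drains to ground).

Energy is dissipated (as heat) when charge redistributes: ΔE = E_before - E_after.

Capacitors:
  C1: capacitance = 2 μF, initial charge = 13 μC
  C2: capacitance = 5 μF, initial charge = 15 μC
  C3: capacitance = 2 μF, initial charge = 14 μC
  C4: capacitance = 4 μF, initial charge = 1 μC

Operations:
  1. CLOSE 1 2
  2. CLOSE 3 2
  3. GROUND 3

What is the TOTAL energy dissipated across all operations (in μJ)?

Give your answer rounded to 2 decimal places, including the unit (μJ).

Answer: 38.77 μJ

Derivation:
Initial: C1(2μF, Q=13μC, V=6.50V), C2(5μF, Q=15μC, V=3.00V), C3(2μF, Q=14μC, V=7.00V), C4(4μF, Q=1μC, V=0.25V)
Op 1: CLOSE 1-2: Q_total=28.00, C_total=7.00, V=4.00; Q1=8.00, Q2=20.00; dissipated=8.750
Op 2: CLOSE 3-2: Q_total=34.00, C_total=7.00, V=4.86; Q3=9.71, Q2=24.29; dissipated=6.429
Op 3: GROUND 3: Q3=0; energy lost=23.592
Total dissipated: 38.770 μJ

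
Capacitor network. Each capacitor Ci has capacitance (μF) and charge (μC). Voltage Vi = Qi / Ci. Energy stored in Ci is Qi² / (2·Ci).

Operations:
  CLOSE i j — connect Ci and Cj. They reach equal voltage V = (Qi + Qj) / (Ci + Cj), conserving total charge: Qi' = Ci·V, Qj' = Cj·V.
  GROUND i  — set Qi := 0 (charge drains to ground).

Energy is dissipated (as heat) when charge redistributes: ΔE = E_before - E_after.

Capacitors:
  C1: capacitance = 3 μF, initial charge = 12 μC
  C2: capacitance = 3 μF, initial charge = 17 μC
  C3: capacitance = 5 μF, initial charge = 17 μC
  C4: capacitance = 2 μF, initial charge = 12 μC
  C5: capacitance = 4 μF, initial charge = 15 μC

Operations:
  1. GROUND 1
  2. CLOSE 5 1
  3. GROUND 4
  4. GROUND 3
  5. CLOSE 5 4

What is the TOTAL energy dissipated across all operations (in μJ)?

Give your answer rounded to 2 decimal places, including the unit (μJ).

Answer: 104.01 μJ

Derivation:
Initial: C1(3μF, Q=12μC, V=4.00V), C2(3μF, Q=17μC, V=5.67V), C3(5μF, Q=17μC, V=3.40V), C4(2μF, Q=12μC, V=6.00V), C5(4μF, Q=15μC, V=3.75V)
Op 1: GROUND 1: Q1=0; energy lost=24.000
Op 2: CLOSE 5-1: Q_total=15.00, C_total=7.00, V=2.14; Q5=8.57, Q1=6.43; dissipated=12.054
Op 3: GROUND 4: Q4=0; energy lost=36.000
Op 4: GROUND 3: Q3=0; energy lost=28.900
Op 5: CLOSE 5-4: Q_total=8.57, C_total=6.00, V=1.43; Q5=5.71, Q4=2.86; dissipated=3.061
Total dissipated: 104.015 μJ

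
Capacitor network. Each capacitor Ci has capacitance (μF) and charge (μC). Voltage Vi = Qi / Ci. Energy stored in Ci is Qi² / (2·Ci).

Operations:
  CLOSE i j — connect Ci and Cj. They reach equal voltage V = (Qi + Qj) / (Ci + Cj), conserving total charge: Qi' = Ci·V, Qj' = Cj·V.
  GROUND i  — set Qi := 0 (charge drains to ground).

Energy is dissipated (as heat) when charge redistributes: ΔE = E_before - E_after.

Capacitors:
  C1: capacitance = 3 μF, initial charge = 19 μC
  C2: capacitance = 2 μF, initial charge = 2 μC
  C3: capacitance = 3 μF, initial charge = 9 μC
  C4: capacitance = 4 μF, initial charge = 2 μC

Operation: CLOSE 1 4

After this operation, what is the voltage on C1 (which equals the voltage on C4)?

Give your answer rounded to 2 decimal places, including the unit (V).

Answer: 3.00 V

Derivation:
Initial: C1(3μF, Q=19μC, V=6.33V), C2(2μF, Q=2μC, V=1.00V), C3(3μF, Q=9μC, V=3.00V), C4(4μF, Q=2μC, V=0.50V)
Op 1: CLOSE 1-4: Q_total=21.00, C_total=7.00, V=3.00; Q1=9.00, Q4=12.00; dissipated=29.167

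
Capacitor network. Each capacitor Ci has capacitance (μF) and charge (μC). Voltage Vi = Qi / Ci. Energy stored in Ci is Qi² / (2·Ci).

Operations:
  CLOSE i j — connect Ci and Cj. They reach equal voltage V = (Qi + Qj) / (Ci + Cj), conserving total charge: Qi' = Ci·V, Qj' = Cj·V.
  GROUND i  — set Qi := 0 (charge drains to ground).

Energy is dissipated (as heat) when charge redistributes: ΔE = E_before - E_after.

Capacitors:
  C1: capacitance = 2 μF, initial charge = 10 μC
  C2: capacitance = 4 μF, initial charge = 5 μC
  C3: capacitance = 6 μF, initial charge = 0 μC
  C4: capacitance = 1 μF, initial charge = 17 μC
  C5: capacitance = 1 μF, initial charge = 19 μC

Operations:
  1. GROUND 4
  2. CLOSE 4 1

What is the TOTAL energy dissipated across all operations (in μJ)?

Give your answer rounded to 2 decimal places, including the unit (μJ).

Answer: 152.83 μJ

Derivation:
Initial: C1(2μF, Q=10μC, V=5.00V), C2(4μF, Q=5μC, V=1.25V), C3(6μF, Q=0μC, V=0.00V), C4(1μF, Q=17μC, V=17.00V), C5(1μF, Q=19μC, V=19.00V)
Op 1: GROUND 4: Q4=0; energy lost=144.500
Op 2: CLOSE 4-1: Q_total=10.00, C_total=3.00, V=3.33; Q4=3.33, Q1=6.67; dissipated=8.333
Total dissipated: 152.833 μJ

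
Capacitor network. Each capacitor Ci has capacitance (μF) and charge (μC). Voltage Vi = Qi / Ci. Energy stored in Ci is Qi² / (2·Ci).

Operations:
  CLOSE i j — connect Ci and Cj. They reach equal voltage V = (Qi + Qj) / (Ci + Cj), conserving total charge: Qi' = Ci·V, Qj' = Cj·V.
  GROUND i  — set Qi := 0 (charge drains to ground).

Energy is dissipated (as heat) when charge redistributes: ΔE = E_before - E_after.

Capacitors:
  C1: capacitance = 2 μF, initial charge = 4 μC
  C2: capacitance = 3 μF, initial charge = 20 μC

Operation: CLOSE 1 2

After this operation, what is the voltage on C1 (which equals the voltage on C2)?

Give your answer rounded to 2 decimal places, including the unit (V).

Answer: 4.80 V

Derivation:
Initial: C1(2μF, Q=4μC, V=2.00V), C2(3μF, Q=20μC, V=6.67V)
Op 1: CLOSE 1-2: Q_total=24.00, C_total=5.00, V=4.80; Q1=9.60, Q2=14.40; dissipated=13.067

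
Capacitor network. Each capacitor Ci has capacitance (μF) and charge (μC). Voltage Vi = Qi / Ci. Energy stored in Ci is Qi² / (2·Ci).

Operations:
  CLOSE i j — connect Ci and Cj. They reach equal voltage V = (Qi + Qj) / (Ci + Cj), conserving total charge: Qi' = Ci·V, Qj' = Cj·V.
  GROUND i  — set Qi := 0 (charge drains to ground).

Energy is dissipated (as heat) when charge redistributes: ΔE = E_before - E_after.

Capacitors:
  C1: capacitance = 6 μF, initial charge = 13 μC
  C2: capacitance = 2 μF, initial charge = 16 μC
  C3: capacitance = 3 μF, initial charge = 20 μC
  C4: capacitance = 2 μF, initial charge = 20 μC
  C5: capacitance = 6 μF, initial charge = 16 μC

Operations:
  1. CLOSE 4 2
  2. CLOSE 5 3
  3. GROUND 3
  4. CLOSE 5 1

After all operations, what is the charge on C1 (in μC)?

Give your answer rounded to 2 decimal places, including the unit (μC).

Answer: 18.50 μC

Derivation:
Initial: C1(6μF, Q=13μC, V=2.17V), C2(2μF, Q=16μC, V=8.00V), C3(3μF, Q=20μC, V=6.67V), C4(2μF, Q=20μC, V=10.00V), C5(6μF, Q=16μC, V=2.67V)
Op 1: CLOSE 4-2: Q_total=36.00, C_total=4.00, V=9.00; Q4=18.00, Q2=18.00; dissipated=2.000
Op 2: CLOSE 5-3: Q_total=36.00, C_total=9.00, V=4.00; Q5=24.00, Q3=12.00; dissipated=16.000
Op 3: GROUND 3: Q3=0; energy lost=24.000
Op 4: CLOSE 5-1: Q_total=37.00, C_total=12.00, V=3.08; Q5=18.50, Q1=18.50; dissipated=5.042
Final charges: Q1=18.50, Q2=18.00, Q3=0.00, Q4=18.00, Q5=18.50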